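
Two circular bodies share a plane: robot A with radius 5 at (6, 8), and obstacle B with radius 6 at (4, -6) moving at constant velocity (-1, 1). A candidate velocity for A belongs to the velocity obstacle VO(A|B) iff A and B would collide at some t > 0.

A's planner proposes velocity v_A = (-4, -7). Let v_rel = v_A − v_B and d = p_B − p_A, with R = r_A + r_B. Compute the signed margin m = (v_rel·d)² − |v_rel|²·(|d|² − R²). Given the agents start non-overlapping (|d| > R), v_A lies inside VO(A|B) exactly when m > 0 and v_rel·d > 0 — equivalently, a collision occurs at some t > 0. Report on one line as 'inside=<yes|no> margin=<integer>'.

d = (-2, -14),  |d|² = 200;  R = 5+6 = 11,  c = 200−11² = 79
v_rel = (-3, -8),  |v_rel|² = 73;  v_rel·d = (-3)·(-2) + (-8)·(-14) = 118
73·t² − 236·t + 79 = 0  ⇒  m = 118² − 73·79 = 8157
m = 8157 > 0,  v_rel·d = 118 > 0  ⇒  inside

inside=yes margin=8157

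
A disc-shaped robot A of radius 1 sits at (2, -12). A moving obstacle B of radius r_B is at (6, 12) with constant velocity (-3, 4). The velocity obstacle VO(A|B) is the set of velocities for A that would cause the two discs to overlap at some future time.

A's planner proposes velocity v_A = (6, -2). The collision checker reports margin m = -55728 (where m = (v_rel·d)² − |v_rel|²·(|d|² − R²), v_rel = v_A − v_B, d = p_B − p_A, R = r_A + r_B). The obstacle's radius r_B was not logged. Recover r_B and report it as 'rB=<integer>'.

m = -55728
d = (4, 24);  v_rel = (9, -6),  |v_rel|² = 117
v_rel×d = (9)·(24) − (-6)·(4) = 240
since m = R²·117 − 240²:  R² = (57600 + -55728) / 117 = 16
R = √16 = 4  ⇒  r_B = 4 − 1 = 3

rB=3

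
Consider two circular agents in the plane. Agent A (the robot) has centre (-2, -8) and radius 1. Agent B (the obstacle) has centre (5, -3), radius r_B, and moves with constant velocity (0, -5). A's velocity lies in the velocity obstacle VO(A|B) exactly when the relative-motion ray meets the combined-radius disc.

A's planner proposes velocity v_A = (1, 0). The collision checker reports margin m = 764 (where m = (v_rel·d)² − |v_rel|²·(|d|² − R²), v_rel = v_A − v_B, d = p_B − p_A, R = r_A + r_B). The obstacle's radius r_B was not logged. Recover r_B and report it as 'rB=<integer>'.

m = 764
d = (7, 5);  v_rel = (1, 5),  |v_rel|² = 26
v_rel×d = (1)·(5) − (5)·(7) = -30
since m = R²·26 − (-30)²:  R² = (900 + 764) / 26 = 64
R = √64 = 8  ⇒  r_B = 8 − 1 = 7

rB=7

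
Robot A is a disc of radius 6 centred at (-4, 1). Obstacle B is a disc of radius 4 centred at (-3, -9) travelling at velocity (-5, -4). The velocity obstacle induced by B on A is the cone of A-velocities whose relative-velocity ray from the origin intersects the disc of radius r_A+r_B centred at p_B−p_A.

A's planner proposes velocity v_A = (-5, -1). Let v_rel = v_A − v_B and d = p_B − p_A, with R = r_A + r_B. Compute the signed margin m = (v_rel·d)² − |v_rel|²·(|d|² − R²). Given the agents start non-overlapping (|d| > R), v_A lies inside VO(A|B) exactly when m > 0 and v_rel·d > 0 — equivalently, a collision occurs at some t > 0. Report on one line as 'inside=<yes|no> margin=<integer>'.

d = (1, -10),  |d|² = 101;  R = 6+4 = 10,  c = 101−10² = 1
v_rel = (0, 3),  |v_rel|² = 9;  v_rel·d = (0)·(1) + (3)·(-10) = -30
9·t² + 60·t + 1 = 0  ⇒  m = (-30)² − 9·1 = 891
m = 891 > 0,  v_rel·d = -30 < 0  ⇒  outside

inside=no margin=891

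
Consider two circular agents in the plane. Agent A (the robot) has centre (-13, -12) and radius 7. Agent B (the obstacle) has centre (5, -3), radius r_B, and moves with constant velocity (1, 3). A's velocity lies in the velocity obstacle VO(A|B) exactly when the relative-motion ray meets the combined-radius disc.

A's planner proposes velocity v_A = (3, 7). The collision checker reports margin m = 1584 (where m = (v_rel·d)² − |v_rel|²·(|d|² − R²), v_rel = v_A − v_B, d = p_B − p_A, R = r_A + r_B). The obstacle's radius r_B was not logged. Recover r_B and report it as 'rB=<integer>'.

m = 1584
d = (18, 9);  v_rel = (2, 4),  |v_rel|² = 20
v_rel×d = (2)·(9) − (4)·(18) = -54
since m = R²·20 − (-54)²:  R² = (2916 + 1584) / 20 = 225
R = √225 = 15  ⇒  r_B = 15 − 7 = 8

rB=8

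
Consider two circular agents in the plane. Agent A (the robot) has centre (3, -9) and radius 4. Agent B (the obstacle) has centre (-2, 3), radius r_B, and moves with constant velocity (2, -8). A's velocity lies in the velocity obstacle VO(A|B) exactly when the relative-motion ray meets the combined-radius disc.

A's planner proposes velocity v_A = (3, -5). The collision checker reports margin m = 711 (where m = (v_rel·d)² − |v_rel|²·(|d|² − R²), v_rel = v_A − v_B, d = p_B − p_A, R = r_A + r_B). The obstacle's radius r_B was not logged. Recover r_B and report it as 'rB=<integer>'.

m = 711
d = (-5, 12);  v_rel = (1, 3),  |v_rel|² = 10
v_rel×d = (1)·(12) − (3)·(-5) = 27
since m = R²·10 − 27²:  R² = (729 + 711) / 10 = 144
R = √144 = 12  ⇒  r_B = 12 − 4 = 8

rB=8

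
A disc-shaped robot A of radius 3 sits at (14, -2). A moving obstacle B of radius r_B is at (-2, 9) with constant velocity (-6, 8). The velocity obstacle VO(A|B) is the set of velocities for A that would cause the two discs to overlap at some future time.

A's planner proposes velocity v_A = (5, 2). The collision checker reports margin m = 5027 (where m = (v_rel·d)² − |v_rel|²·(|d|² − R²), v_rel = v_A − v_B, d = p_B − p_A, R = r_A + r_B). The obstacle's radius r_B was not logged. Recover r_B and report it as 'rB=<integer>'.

m = 5027
d = (-16, 11);  v_rel = (11, -6),  |v_rel|² = 157
v_rel×d = (11)·(11) − (-6)·(-16) = 25
since m = R²·157 − 25²:  R² = (625 + 5027) / 157 = 36
R = √36 = 6  ⇒  r_B = 6 − 3 = 3

rB=3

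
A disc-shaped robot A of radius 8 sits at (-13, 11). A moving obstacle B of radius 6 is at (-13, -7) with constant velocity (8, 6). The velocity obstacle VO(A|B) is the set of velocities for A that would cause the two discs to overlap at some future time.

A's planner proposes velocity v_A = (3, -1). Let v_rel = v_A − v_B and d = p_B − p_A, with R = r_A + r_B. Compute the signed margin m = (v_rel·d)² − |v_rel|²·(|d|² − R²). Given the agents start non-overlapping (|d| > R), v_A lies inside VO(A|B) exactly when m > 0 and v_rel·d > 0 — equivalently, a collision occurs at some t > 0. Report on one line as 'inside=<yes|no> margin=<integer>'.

d = (0, -18),  |d|² = 324;  R = 8+6 = 14,  c = 324−14² = 128
v_rel = (-5, -7),  |v_rel|² = 74;  v_rel·d = (-5)·(0) + (-7)·(-18) = 126
74·t² − 252·t + 128 = 0  ⇒  m = 126² − 74·128 = 6404
m = 6404 > 0,  v_rel·d = 126 > 0  ⇒  inside

inside=yes margin=6404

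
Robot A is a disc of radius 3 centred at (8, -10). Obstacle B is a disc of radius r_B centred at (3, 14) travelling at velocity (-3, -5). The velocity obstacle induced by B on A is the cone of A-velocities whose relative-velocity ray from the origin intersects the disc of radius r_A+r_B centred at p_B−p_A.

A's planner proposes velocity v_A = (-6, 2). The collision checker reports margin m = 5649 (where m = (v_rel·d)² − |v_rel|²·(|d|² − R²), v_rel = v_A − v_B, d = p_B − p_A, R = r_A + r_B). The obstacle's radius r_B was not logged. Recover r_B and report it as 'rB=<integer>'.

m = 5649
d = (-5, 24);  v_rel = (-3, 7),  |v_rel|² = 58
v_rel×d = (-3)·(24) − (7)·(-5) = -37
since m = R²·58 − (-37)²:  R² = (1369 + 5649) / 58 = 121
R = √121 = 11  ⇒  r_B = 11 − 3 = 8

rB=8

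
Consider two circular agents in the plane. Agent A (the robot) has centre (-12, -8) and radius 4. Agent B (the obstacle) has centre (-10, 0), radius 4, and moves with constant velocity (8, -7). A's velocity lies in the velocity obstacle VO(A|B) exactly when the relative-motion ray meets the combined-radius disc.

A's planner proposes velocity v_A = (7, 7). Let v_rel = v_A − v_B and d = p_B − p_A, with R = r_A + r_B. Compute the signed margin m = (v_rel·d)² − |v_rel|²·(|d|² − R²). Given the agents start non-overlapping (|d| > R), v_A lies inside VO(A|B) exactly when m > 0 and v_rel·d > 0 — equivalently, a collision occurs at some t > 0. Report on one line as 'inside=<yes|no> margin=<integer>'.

d = (2, 8),  |d|² = 68;  R = 4+4 = 8,  c = 68−8² = 4
v_rel = (-1, 14),  |v_rel|² = 197;  v_rel·d = (-1)·(2) + (14)·(8) = 110
197·t² − 220·t + 4 = 0  ⇒  m = 110² − 197·4 = 11312
m = 11312 > 0,  v_rel·d = 110 > 0  ⇒  inside

inside=yes margin=11312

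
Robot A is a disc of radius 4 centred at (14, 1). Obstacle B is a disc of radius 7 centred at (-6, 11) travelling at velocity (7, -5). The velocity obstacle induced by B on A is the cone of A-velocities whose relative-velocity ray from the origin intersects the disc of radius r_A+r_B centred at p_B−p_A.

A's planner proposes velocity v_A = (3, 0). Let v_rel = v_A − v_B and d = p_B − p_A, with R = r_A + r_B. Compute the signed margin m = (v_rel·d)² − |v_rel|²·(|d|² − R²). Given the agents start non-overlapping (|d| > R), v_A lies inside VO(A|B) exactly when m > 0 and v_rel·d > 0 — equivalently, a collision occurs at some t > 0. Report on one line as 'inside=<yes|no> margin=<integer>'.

d = (-20, 10),  |d|² = 500;  R = 4+7 = 11,  c = 500−11² = 379
v_rel = (-4, 5),  |v_rel|² = 41;  v_rel·d = (-4)·(-20) + (5)·(10) = 130
41·t² − 260·t + 379 = 0  ⇒  m = 130² − 41·379 = 1361
m = 1361 > 0,  v_rel·d = 130 > 0  ⇒  inside

inside=yes margin=1361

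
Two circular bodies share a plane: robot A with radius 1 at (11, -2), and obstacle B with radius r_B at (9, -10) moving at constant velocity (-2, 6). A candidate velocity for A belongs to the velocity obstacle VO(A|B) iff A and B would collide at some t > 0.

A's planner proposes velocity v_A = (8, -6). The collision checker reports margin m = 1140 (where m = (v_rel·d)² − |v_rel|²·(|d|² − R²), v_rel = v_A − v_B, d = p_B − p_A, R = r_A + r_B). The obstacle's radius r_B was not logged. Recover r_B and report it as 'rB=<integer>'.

m = 1140
d = (-2, -8);  v_rel = (10, -12),  |v_rel|² = 244
v_rel×d = (10)·(-8) − (-12)·(-2) = -104
since m = R²·244 − (-104)²:  R² = (10816 + 1140) / 244 = 49
R = √49 = 7  ⇒  r_B = 7 − 1 = 6

rB=6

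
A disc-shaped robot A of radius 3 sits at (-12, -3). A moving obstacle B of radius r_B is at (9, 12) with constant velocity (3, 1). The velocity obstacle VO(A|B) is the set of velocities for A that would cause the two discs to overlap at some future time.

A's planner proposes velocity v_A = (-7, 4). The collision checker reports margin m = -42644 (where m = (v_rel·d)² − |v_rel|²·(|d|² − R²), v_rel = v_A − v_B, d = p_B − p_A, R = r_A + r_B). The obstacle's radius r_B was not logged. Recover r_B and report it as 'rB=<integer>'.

m = -42644
d = (21, 15);  v_rel = (-10, 3),  |v_rel|² = 109
v_rel×d = (-10)·(15) − (3)·(21) = -213
since m = R²·109 − (-213)²:  R² = (45369 + -42644) / 109 = 25
R = √25 = 5  ⇒  r_B = 5 − 3 = 2

rB=2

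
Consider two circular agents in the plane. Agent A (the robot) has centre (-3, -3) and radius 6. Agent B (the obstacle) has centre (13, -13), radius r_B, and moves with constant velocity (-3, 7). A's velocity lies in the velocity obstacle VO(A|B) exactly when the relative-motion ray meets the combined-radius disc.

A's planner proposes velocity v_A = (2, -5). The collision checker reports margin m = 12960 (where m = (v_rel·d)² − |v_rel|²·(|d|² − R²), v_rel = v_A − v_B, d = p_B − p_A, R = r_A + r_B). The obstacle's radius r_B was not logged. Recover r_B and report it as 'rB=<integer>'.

m = 12960
d = (16, -10);  v_rel = (5, -12),  |v_rel|² = 169
v_rel×d = (5)·(-10) − (-12)·(16) = 142
since m = R²·169 − 142²:  R² = (20164 + 12960) / 169 = 196
R = √196 = 14  ⇒  r_B = 14 − 6 = 8

rB=8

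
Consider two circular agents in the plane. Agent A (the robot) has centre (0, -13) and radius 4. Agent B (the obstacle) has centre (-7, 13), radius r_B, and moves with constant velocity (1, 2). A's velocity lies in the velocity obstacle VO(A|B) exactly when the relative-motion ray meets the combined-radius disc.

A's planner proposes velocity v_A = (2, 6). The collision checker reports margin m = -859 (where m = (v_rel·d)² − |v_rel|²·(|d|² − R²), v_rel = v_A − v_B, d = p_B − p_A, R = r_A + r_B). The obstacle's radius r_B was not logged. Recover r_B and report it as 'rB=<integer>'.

m = -859
d = (-7, 26);  v_rel = (1, 4),  |v_rel|² = 17
v_rel×d = (1)·(26) − (4)·(-7) = 54
since m = R²·17 − 54²:  R² = (2916 + -859) / 17 = 121
R = √121 = 11  ⇒  r_B = 11 − 4 = 7

rB=7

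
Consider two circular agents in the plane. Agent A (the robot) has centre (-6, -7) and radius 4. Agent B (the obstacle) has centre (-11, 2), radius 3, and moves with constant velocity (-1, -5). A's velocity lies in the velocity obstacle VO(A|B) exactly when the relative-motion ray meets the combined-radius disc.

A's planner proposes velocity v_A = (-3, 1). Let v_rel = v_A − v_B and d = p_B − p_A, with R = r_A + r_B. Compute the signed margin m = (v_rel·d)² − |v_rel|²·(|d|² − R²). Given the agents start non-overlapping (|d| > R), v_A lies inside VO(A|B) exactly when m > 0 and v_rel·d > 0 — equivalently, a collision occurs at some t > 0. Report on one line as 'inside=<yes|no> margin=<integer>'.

d = (-5, 9),  |d|² = 106;  R = 4+3 = 7,  c = 106−7² = 57
v_rel = (-2, 6),  |v_rel|² = 40;  v_rel·d = (-2)·(-5) + (6)·(9) = 64
40·t² − 128·t + 57 = 0  ⇒  m = 64² − 40·57 = 1816
m = 1816 > 0,  v_rel·d = 64 > 0  ⇒  inside

inside=yes margin=1816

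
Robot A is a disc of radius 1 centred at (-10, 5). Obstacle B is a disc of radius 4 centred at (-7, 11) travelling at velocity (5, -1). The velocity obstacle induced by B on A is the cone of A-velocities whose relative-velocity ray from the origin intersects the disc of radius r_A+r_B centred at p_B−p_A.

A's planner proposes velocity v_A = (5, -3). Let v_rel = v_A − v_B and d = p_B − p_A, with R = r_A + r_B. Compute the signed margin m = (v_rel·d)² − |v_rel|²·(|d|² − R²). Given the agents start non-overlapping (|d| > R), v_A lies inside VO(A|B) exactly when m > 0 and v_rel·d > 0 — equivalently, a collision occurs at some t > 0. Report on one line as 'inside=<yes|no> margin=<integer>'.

d = (3, 6),  |d|² = 45;  R = 1+4 = 5,  c = 45−5² = 20
v_rel = (0, -2),  |v_rel|² = 4;  v_rel·d = (0)·(3) + (-2)·(6) = -12
4·t² + 24·t + 20 = 0  ⇒  m = (-12)² − 4·20 = 64
m = 64 > 0,  v_rel·d = -12 < 0  ⇒  outside

inside=no margin=64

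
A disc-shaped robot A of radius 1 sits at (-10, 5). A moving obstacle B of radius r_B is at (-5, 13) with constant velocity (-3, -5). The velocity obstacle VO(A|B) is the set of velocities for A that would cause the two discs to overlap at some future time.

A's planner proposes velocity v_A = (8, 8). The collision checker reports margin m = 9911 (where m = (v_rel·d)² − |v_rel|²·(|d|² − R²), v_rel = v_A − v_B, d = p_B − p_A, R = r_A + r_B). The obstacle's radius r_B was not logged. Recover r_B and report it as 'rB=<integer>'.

m = 9911
d = (5, 8);  v_rel = (11, 13),  |v_rel|² = 290
v_rel×d = (11)·(8) − (13)·(5) = 23
since m = R²·290 − 23²:  R² = (529 + 9911) / 290 = 36
R = √36 = 6  ⇒  r_B = 6 − 1 = 5

rB=5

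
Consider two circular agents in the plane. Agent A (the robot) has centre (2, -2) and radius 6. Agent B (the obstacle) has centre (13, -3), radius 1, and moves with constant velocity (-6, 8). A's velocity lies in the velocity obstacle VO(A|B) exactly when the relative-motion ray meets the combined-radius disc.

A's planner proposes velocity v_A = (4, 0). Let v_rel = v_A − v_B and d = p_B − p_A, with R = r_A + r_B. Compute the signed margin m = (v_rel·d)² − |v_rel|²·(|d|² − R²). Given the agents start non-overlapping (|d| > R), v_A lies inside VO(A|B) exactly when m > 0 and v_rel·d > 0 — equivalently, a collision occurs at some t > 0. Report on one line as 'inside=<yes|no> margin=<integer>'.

d = (11, -1),  |d|² = 122;  R = 6+1 = 7,  c = 122−7² = 73
v_rel = (10, -8),  |v_rel|² = 164;  v_rel·d = (10)·(11) + (-8)·(-1) = 118
164·t² − 236·t + 73 = 0  ⇒  m = 118² − 164·73 = 1952
m = 1952 > 0,  v_rel·d = 118 > 0  ⇒  inside

inside=yes margin=1952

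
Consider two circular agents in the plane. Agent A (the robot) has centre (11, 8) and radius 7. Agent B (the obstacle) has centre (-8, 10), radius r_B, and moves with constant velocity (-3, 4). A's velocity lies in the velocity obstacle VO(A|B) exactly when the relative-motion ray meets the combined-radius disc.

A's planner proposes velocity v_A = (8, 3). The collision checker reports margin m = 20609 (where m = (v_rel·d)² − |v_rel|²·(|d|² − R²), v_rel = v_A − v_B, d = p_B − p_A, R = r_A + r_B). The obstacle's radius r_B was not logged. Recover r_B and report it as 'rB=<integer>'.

m = 20609
d = (-19, 2);  v_rel = (11, -1),  |v_rel|² = 122
v_rel×d = (11)·(2) − (-1)·(-19) = 3
since m = R²·122 − 3²:  R² = (9 + 20609) / 122 = 169
R = √169 = 13  ⇒  r_B = 13 − 7 = 6

rB=6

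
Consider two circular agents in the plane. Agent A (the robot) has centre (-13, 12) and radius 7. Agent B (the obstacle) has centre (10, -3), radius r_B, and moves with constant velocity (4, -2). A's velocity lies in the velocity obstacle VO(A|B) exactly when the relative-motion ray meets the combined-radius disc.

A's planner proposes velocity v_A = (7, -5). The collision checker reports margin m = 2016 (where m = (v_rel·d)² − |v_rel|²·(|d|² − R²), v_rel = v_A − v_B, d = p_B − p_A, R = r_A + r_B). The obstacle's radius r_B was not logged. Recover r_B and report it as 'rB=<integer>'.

m = 2016
d = (23, -15);  v_rel = (3, -3),  |v_rel|² = 18
v_rel×d = (3)·(-15) − (-3)·(23) = 24
since m = R²·18 − 24²:  R² = (576 + 2016) / 18 = 144
R = √144 = 12  ⇒  r_B = 12 − 7 = 5

rB=5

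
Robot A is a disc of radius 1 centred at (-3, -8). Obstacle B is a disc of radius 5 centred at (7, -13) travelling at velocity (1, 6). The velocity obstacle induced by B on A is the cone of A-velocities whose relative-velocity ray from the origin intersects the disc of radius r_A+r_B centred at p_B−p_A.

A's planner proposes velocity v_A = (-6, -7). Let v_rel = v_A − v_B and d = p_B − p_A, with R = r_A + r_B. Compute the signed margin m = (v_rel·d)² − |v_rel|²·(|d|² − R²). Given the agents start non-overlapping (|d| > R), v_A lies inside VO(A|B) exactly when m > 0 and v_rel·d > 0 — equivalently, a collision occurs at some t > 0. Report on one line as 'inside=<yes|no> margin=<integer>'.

d = (10, -5),  |d|² = 125;  R = 1+5 = 6,  c = 125−6² = 89
v_rel = (-7, -13),  |v_rel|² = 218;  v_rel·d = (-7)·(10) + (-13)·(-5) = -5
218·t² + 10·t + 89 = 0  ⇒  m = (-5)² − 218·89 = -19377
m = -19377 < 0,  v_rel·d = -5 < 0  ⇒  outside

inside=no margin=-19377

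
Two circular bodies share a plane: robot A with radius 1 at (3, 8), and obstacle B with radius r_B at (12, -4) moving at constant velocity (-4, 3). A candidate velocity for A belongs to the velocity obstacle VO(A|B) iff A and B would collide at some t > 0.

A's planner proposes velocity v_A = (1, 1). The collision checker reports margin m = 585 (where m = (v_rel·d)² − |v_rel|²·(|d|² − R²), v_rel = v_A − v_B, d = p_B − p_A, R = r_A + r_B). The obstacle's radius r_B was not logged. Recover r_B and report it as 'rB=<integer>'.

m = 585
d = (9, -12);  v_rel = (5, -2),  |v_rel|² = 29
v_rel×d = (5)·(-12) − (-2)·(9) = -42
since m = R²·29 − (-42)²:  R² = (1764 + 585) / 29 = 81
R = √81 = 9  ⇒  r_B = 9 − 1 = 8

rB=8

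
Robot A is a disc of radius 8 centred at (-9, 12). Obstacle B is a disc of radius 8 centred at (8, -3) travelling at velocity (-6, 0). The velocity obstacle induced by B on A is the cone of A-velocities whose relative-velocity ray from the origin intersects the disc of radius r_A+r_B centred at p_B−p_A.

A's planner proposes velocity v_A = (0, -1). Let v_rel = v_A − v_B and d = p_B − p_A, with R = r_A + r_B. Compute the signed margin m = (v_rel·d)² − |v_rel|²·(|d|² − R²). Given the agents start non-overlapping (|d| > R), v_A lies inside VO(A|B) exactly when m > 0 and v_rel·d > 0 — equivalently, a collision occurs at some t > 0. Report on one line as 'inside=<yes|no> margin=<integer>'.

d = (17, -15),  |d|² = 514;  R = 8+8 = 16,  c = 514−16² = 258
v_rel = (6, -1),  |v_rel|² = 37;  v_rel·d = (6)·(17) + (-1)·(-15) = 117
37·t² − 234·t + 258 = 0  ⇒  m = 117² − 37·258 = 4143
m = 4143 > 0,  v_rel·d = 117 > 0  ⇒  inside

inside=yes margin=4143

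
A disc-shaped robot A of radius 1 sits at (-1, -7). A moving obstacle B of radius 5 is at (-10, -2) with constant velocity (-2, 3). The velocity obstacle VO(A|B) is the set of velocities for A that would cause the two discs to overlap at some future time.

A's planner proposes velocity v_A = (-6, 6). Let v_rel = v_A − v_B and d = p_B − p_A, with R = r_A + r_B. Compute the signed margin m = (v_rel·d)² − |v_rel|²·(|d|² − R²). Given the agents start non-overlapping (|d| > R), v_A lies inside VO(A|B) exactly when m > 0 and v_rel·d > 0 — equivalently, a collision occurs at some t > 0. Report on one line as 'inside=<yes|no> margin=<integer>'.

d = (-9, 5),  |d|² = 106;  R = 1+5 = 6,  c = 106−6² = 70
v_rel = (-4, 3),  |v_rel|² = 25;  v_rel·d = (-4)·(-9) + (3)·(5) = 51
25·t² − 102·t + 70 = 0  ⇒  m = 51² − 25·70 = 851
m = 851 > 0,  v_rel·d = 51 > 0  ⇒  inside

inside=yes margin=851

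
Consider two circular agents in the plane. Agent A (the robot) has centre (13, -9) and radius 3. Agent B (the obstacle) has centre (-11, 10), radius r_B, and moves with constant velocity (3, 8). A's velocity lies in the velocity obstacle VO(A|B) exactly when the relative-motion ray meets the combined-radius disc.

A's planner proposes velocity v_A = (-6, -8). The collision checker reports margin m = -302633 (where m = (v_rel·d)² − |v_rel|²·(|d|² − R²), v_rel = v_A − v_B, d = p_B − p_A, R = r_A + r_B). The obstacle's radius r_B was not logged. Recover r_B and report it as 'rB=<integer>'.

m = -302633
d = (-24, 19);  v_rel = (-9, -16),  |v_rel|² = 337
v_rel×d = (-9)·(19) − (-16)·(-24) = -555
since m = R²·337 − (-555)²:  R² = (308025 + -302633) / 337 = 16
R = √16 = 4  ⇒  r_B = 4 − 3 = 1

rB=1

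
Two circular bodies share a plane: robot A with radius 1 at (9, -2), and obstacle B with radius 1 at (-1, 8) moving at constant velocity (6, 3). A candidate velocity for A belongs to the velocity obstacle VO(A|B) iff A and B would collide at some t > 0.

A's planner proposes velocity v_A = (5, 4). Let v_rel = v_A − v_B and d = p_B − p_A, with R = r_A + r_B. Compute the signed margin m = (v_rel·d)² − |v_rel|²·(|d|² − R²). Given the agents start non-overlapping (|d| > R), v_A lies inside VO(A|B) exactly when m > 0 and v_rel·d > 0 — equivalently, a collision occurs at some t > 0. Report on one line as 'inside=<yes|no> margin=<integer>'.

d = (-10, 10),  |d|² = 200;  R = 1+1 = 2,  c = 200−2² = 196
v_rel = (-1, 1),  |v_rel|² = 2;  v_rel·d = (-1)·(-10) + (1)·(10) = 20
2·t² − 40·t + 196 = 0  ⇒  m = 20² − 2·196 = 8
m = 8 > 0,  v_rel·d = 20 > 0  ⇒  inside

inside=yes margin=8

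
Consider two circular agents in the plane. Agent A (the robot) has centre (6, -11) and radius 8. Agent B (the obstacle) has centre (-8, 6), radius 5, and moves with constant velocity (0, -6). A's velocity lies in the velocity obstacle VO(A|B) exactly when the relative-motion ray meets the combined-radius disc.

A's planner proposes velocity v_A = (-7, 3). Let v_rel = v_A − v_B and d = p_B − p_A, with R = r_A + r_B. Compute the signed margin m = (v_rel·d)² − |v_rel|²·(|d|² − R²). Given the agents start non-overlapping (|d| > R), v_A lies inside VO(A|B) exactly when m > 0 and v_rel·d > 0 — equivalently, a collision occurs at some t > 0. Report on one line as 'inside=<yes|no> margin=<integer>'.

d = (-14, 17),  |d|² = 485;  R = 8+5 = 13,  c = 485−13² = 316
v_rel = (-7, 9),  |v_rel|² = 130;  v_rel·d = (-7)·(-14) + (9)·(17) = 251
130·t² − 502·t + 316 = 0  ⇒  m = 251² − 130·316 = 21921
m = 21921 > 0,  v_rel·d = 251 > 0  ⇒  inside

inside=yes margin=21921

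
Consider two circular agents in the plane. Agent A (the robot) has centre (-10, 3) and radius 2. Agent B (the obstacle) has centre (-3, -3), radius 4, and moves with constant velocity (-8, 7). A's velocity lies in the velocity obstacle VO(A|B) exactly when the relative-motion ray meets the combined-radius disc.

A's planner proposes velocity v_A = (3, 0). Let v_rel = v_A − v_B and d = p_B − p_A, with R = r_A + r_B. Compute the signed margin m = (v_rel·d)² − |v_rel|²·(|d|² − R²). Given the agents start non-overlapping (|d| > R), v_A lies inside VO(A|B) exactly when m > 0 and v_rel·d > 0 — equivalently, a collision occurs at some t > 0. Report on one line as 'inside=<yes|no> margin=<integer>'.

d = (7, -6),  |d|² = 85;  R = 2+4 = 6,  c = 85−6² = 49
v_rel = (11, -7),  |v_rel|² = 170;  v_rel·d = (11)·(7) + (-7)·(-6) = 119
170·t² − 238·t + 49 = 0  ⇒  m = 119² − 170·49 = 5831
m = 5831 > 0,  v_rel·d = 119 > 0  ⇒  inside

inside=yes margin=5831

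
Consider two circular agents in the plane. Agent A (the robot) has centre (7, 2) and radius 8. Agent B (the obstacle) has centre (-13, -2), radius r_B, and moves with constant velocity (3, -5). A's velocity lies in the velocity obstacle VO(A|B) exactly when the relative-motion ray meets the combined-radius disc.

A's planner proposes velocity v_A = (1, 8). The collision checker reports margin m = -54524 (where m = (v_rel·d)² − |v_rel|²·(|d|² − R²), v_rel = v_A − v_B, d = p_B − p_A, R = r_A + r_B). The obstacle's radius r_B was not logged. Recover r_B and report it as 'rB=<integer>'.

m = -54524
d = (-20, -4);  v_rel = (-2, 13),  |v_rel|² = 173
v_rel×d = (-2)·(-4) − (13)·(-20) = 268
since m = R²·173 − 268²:  R² = (71824 + -54524) / 173 = 100
R = √100 = 10  ⇒  r_B = 10 − 8 = 2

rB=2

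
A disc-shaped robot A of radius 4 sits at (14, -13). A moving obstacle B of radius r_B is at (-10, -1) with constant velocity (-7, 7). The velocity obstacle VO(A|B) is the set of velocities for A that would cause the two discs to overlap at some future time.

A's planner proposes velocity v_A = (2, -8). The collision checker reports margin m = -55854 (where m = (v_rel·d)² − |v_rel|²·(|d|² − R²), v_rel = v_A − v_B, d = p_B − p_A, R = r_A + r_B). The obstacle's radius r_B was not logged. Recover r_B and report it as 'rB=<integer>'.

m = -55854
d = (-24, 12);  v_rel = (9, -15),  |v_rel|² = 306
v_rel×d = (9)·(12) − (-15)·(-24) = -252
since m = R²·306 − (-252)²:  R² = (63504 + -55854) / 306 = 25
R = √25 = 5  ⇒  r_B = 5 − 4 = 1

rB=1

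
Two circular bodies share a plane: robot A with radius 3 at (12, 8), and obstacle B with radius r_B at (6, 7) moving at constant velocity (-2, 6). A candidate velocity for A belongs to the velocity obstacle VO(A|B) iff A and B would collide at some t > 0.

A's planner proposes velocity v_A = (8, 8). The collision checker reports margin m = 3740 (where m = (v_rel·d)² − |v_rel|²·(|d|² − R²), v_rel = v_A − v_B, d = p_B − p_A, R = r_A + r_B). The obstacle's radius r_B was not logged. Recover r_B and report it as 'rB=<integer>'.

m = 3740
d = (-6, -1);  v_rel = (10, 2),  |v_rel|² = 104
v_rel×d = (10)·(-1) − (2)·(-6) = 2
since m = R²·104 − 2²:  R² = (4 + 3740) / 104 = 36
R = √36 = 6  ⇒  r_B = 6 − 3 = 3

rB=3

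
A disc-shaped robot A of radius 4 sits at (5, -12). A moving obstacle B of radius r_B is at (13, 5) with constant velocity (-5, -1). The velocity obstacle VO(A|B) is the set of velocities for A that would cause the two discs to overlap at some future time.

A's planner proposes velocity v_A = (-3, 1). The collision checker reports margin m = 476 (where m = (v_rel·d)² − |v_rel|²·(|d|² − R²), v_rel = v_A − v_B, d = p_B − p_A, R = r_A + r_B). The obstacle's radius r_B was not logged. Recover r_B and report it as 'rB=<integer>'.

m = 476
d = (8, 17);  v_rel = (2, 2),  |v_rel|² = 8
v_rel×d = (2)·(17) − (2)·(8) = 18
since m = R²·8 − 18²:  R² = (324 + 476) / 8 = 100
R = √100 = 10  ⇒  r_B = 10 − 4 = 6

rB=6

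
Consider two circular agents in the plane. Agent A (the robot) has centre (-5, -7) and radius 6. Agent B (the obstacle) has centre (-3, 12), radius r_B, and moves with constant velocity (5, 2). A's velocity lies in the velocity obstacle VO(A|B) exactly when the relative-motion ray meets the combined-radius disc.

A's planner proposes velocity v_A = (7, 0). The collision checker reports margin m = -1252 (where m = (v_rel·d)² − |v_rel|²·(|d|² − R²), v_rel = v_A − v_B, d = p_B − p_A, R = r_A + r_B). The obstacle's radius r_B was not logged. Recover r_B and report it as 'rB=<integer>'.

m = -1252
d = (2, 19);  v_rel = (2, -2),  |v_rel|² = 8
v_rel×d = (2)·(19) − (-2)·(2) = 42
since m = R²·8 − 42²:  R² = (1764 + -1252) / 8 = 64
R = √64 = 8  ⇒  r_B = 8 − 6 = 2

rB=2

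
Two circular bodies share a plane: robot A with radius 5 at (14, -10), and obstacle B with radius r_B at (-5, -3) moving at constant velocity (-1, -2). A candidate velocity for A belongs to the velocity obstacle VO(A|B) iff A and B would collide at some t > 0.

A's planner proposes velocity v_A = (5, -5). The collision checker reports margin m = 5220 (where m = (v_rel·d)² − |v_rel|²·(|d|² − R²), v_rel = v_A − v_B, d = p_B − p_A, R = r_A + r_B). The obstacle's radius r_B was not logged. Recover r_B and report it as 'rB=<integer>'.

m = 5220
d = (-19, 7);  v_rel = (6, -3),  |v_rel|² = 45
v_rel×d = (6)·(7) − (-3)·(-19) = -15
since m = R²·45 − (-15)²:  R² = (225 + 5220) / 45 = 121
R = √121 = 11  ⇒  r_B = 11 − 5 = 6

rB=6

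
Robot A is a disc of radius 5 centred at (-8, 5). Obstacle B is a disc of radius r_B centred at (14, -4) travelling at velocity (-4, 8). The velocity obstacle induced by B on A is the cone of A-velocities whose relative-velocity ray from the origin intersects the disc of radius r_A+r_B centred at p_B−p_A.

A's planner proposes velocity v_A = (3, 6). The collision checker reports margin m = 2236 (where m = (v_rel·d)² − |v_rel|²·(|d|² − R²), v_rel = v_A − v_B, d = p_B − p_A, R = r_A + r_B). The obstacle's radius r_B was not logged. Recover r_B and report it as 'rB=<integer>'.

m = 2236
d = (22, -9);  v_rel = (7, -2),  |v_rel|² = 53
v_rel×d = (7)·(-9) − (-2)·(22) = -19
since m = R²·53 − (-19)²:  R² = (361 + 2236) / 53 = 49
R = √49 = 7  ⇒  r_B = 7 − 5 = 2

rB=2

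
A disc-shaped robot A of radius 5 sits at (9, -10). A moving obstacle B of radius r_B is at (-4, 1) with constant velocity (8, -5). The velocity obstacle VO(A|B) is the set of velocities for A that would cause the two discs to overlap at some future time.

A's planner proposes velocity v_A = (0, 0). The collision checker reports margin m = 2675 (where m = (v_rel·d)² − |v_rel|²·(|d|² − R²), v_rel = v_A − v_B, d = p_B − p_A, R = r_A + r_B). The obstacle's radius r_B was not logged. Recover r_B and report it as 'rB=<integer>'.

m = 2675
d = (-13, 11);  v_rel = (-8, 5),  |v_rel|² = 89
v_rel×d = (-8)·(11) − (5)·(-13) = -23
since m = R²·89 − (-23)²:  R² = (529 + 2675) / 89 = 36
R = √36 = 6  ⇒  r_B = 6 − 5 = 1

rB=1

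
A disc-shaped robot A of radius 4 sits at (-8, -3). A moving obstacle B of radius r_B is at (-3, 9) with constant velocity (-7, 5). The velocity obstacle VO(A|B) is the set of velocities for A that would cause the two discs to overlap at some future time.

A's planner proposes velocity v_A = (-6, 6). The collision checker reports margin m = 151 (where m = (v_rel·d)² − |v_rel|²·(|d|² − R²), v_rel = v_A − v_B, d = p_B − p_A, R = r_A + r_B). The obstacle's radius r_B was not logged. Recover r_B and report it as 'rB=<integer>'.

m = 151
d = (5, 12);  v_rel = (1, 1),  |v_rel|² = 2
v_rel×d = (1)·(12) − (1)·(5) = 7
since m = R²·2 − 7²:  R² = (49 + 151) / 2 = 100
R = √100 = 10  ⇒  r_B = 10 − 4 = 6

rB=6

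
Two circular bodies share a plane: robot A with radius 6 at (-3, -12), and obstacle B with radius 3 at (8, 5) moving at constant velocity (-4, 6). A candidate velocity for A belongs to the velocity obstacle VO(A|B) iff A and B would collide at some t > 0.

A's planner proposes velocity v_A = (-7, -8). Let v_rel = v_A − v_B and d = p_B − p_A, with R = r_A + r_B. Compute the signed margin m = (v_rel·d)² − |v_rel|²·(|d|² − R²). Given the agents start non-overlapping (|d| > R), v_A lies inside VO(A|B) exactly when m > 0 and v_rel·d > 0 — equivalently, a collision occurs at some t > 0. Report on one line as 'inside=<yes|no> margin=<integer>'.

d = (11, 17),  |d|² = 410;  R = 6+3 = 9,  c = 410−9² = 329
v_rel = (-3, -14),  |v_rel|² = 205;  v_rel·d = (-3)·(11) + (-14)·(17) = -271
205·t² + 542·t + 329 = 0  ⇒  m = (-271)² − 205·329 = 5996
m = 5996 > 0,  v_rel·d = -271 < 0  ⇒  outside

inside=no margin=5996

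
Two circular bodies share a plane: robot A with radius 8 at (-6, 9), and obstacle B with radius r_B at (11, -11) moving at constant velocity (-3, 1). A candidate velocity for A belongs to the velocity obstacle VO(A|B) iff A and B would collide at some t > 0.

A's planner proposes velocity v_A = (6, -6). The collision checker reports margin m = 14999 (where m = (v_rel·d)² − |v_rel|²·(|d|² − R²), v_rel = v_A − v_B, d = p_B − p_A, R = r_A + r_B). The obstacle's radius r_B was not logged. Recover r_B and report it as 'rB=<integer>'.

m = 14999
d = (17, -20);  v_rel = (9, -7),  |v_rel|² = 130
v_rel×d = (9)·(-20) − (-7)·(17) = -61
since m = R²·130 − (-61)²:  R² = (3721 + 14999) / 130 = 144
R = √144 = 12  ⇒  r_B = 12 − 8 = 4

rB=4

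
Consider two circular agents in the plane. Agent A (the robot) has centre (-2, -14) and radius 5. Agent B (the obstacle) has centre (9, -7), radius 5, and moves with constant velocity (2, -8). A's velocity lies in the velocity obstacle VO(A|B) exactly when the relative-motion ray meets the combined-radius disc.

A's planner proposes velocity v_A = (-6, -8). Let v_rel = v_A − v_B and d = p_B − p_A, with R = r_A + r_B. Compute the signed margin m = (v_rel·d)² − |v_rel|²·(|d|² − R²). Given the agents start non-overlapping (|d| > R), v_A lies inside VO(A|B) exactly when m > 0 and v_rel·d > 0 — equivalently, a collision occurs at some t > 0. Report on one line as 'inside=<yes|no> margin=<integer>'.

d = (11, 7),  |d|² = 170;  R = 5+5 = 10,  c = 170−10² = 70
v_rel = (-8, 0),  |v_rel|² = 64;  v_rel·d = (-8)·(11) + (0)·(7) = -88
64·t² + 176·t + 70 = 0  ⇒  m = (-88)² − 64·70 = 3264
m = 3264 > 0,  v_rel·d = -88 < 0  ⇒  outside

inside=no margin=3264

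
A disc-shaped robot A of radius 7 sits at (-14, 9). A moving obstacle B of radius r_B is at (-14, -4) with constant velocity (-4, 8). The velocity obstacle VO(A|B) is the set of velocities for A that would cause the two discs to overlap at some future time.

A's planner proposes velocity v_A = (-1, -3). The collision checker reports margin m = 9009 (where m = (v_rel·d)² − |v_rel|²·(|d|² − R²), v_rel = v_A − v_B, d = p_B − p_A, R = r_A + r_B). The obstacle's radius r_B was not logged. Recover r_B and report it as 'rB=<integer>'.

m = 9009
d = (0, -13);  v_rel = (3, -11),  |v_rel|² = 130
v_rel×d = (3)·(-13) − (-11)·(0) = -39
since m = R²·130 − (-39)²:  R² = (1521 + 9009) / 130 = 81
R = √81 = 9  ⇒  r_B = 9 − 7 = 2

rB=2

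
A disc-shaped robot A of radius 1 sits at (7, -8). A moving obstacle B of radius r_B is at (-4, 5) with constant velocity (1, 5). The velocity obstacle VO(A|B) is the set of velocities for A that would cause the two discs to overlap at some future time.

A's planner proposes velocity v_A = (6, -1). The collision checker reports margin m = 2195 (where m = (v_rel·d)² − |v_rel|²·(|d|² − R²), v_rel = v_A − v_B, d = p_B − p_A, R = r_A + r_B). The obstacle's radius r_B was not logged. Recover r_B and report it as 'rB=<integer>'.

m = 2195
d = (-11, 13);  v_rel = (5, -6),  |v_rel|² = 61
v_rel×d = (5)·(13) − (-6)·(-11) = -1
since m = R²·61 − (-1)²:  R² = (1 + 2195) / 61 = 36
R = √36 = 6  ⇒  r_B = 6 − 1 = 5

rB=5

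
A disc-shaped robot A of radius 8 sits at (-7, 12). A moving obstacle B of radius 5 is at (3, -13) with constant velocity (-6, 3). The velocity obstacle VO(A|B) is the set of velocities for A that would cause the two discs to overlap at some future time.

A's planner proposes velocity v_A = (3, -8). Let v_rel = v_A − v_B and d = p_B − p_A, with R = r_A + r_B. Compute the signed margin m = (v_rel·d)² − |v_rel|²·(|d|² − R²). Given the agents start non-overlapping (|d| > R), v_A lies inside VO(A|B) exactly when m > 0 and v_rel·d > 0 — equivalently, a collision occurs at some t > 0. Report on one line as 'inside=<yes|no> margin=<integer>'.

d = (10, -25),  |d|² = 725;  R = 8+5 = 13,  c = 725−13² = 556
v_rel = (9, -11),  |v_rel|² = 202;  v_rel·d = (9)·(10) + (-11)·(-25) = 365
202·t² − 730·t + 556 = 0  ⇒  m = 365² − 202·556 = 20913
m = 20913 > 0,  v_rel·d = 365 > 0  ⇒  inside

inside=yes margin=20913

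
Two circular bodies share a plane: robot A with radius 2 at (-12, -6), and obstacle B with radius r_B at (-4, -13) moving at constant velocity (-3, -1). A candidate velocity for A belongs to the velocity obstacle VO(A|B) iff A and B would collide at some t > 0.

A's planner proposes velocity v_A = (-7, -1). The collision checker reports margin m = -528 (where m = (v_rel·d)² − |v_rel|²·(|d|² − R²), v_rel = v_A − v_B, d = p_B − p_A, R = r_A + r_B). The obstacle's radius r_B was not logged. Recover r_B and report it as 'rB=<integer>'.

m = -528
d = (8, -7);  v_rel = (-4, 0),  |v_rel|² = 16
v_rel×d = (-4)·(-7) − (0)·(8) = 28
since m = R²·16 − 28²:  R² = (784 + -528) / 16 = 16
R = √16 = 4  ⇒  r_B = 4 − 2 = 2

rB=2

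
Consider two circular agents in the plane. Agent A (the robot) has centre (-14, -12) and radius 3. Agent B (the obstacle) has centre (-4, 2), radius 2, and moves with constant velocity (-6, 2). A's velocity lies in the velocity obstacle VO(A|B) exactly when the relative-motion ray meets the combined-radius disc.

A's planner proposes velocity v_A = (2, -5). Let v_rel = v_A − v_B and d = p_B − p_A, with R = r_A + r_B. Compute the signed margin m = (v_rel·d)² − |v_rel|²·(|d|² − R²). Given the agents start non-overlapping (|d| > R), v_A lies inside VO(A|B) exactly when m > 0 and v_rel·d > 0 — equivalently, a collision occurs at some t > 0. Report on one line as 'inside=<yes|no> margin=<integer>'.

d = (10, 14),  |d|² = 296;  R = 3+2 = 5,  c = 296−5² = 271
v_rel = (8, -7),  |v_rel|² = 113;  v_rel·d = (8)·(10) + (-7)·(14) = -18
113·t² + 36·t + 271 = 0  ⇒  m = (-18)² − 113·271 = -30299
m = -30299 < 0,  v_rel·d = -18 < 0  ⇒  outside

inside=no margin=-30299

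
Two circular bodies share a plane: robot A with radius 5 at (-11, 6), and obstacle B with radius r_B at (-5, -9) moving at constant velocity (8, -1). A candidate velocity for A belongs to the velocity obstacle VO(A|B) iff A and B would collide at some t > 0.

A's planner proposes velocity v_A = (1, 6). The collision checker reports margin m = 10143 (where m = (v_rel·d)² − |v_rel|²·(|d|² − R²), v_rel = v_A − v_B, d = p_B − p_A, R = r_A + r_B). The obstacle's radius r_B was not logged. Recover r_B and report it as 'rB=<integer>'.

m = 10143
d = (6, -15);  v_rel = (-7, 7),  |v_rel|² = 98
v_rel×d = (-7)·(-15) − (7)·(6) = 63
since m = R²·98 − 63²:  R² = (3969 + 10143) / 98 = 144
R = √144 = 12  ⇒  r_B = 12 − 5 = 7

rB=7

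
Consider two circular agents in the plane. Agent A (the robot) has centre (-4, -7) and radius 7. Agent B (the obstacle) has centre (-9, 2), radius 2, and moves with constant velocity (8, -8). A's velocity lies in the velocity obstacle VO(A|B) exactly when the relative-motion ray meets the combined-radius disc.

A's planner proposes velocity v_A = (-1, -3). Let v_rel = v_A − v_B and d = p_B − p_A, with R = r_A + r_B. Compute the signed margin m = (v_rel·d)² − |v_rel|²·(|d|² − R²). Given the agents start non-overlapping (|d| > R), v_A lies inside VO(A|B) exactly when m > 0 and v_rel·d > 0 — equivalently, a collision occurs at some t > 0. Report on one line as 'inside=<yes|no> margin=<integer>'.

d = (-5, 9),  |d|² = 106;  R = 7+2 = 9,  c = 106−9² = 25
v_rel = (-9, 5),  |v_rel|² = 106;  v_rel·d = (-9)·(-5) + (5)·(9) = 90
106·t² − 180·t + 25 = 0  ⇒  m = 90² − 106·25 = 5450
m = 5450 > 0,  v_rel·d = 90 > 0  ⇒  inside

inside=yes margin=5450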